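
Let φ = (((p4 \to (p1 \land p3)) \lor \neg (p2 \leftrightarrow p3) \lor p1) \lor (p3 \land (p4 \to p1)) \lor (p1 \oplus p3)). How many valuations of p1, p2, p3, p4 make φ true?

p1  p2  p3  p4  |  φ
T   T   T   T   |  T
T   T   T   F   |  T
T   T   F   T   |  T
T   T   F   F   |  T
T   F   T   T   |  T
T   F   T   F   |  T
T   F   F   T   |  T
T   F   F   F   |  T
F   T   T   T   |  T
F   T   T   F   |  T
F   T   F   T   |  T
F   T   F   F   |  T
F   F   T   T   |  T
F   F   T   F   |  T
F   F   F   T   |  F
F   F   F   F   |  T
The formula is true on 15 of the 16 rows.

15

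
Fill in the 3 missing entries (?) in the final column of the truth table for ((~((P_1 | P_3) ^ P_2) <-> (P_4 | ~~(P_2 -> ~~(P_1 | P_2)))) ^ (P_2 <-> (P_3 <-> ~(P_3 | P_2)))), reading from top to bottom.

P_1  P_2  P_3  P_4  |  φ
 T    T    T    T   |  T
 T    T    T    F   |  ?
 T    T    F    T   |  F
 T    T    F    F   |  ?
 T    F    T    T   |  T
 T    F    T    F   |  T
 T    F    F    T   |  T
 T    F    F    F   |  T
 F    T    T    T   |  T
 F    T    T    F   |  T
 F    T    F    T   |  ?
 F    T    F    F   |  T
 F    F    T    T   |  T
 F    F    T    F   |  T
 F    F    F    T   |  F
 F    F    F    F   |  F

Row P_1=T, P_2=T, P_3=T, P_4=F: (~((P_1 | P_3) ^ P_2) <-> (P_4 | ~~(P_2 -> ~~(P_1 | P_2)))) = T, (P_2 <-> (P_3 <-> ~(P_3 | P_2))) = F, so the formula = T.
Row P_1=T, P_2=T, P_3=F, P_4=F: (~((P_1 | P_3) ^ P_2) <-> (P_4 | ~~(P_2 -> ~~(P_1 | P_2)))) = T, (P_2 <-> (P_3 <-> ~(P_3 | P_2))) = T, so the formula = F.
Row P_1=F, P_2=T, P_3=F, P_4=T: (~((P_1 | P_3) ^ P_2) <-> (P_4 | ~~(P_2 -> ~~(P_1 | P_2)))) = F, (P_2 <-> (P_3 <-> ~(P_3 | P_2))) = T, so the formula = T.

T, F, T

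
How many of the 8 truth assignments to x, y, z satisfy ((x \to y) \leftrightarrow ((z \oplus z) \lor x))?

x | y | z | (x \to y) | (z \oplus z) | ((z \oplus z) \lor x) | φ
- | - | - | --------- | ------------ | --------------------- | -
0 | 0 | 0 |     1     |      0       |           0           | 0
0 | 0 | 1 |     1     |      0       |           0           | 0
0 | 1 | 0 |     1     |      0       |           0           | 0
0 | 1 | 1 |     1     |      0       |           0           | 0
1 | 0 | 0 |     0     |      0       |           1           | 0
1 | 0 | 1 |     0     |      0       |           1           | 0
1 | 1 | 0 |     1     |      0       |           1           | 1
1 | 1 | 1 |     1     |      0       |           1           | 1
The formula is true on 2 of the 8 rows.

2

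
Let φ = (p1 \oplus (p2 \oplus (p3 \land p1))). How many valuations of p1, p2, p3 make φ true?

4

p1 | p2 | p3 | φ
-- | -- | -- | -
1  | 1  | 1  | 1
1  | 1  | 0  | 0
1  | 0  | 1  | 0
1  | 0  | 0  | 1
0  | 1  | 1  | 1
0  | 1  | 0  | 1
0  | 0  | 1  | 0
0  | 0  | 0  | 0
The formula is true on 4 of the 8 rows.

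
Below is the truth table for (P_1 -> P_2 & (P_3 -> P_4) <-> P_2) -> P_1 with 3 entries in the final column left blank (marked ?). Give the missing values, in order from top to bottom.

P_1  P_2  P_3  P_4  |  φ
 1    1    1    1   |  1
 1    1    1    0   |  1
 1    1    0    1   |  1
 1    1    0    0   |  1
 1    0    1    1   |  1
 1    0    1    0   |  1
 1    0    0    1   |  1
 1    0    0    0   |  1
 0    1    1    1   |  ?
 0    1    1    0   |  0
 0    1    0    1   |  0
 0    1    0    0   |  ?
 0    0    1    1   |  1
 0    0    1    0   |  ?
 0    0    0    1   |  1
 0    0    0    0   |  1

0, 0, 1

Row P_1=0, P_2=1, P_3=1, P_4=1: (P_1 -> P_2 & (P_3 -> P_4) <-> P_2) = 1, so the formula = 0.
Row P_1=0, P_2=1, P_3=0, P_4=0: (P_1 -> P_2 & (P_3 -> P_4) <-> P_2) = 1, so the formula = 0.
Row P_1=0, P_2=0, P_3=1, P_4=0: (P_1 -> P_2 & (P_3 -> P_4) <-> P_2) = 0, so the formula = 1.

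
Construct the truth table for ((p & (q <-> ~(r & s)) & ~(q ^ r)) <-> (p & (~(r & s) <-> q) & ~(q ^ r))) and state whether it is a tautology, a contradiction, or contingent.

  p      q      r      s    |  (r & s)  ~(r & s)  (q <-> ~(r & s))  (q ^ r)  ~(q ^ r)  (~(r & s) <-> q)    φ  
False  False  False  False  |   False     True         False         False     True         False         True
False  False  False   True  |   False     True         False         False     True         False         True
False  False   True  False  |   False     True         False          True    False         False         True
False  False   True   True  |    True    False          True          True    False          True         True
False   True  False  False  |   False     True          True          True    False          True         True
False   True  False   True  |   False     True          True          True    False          True         True
False   True   True  False  |   False     True          True         False     True          True         True
False   True   True   True  |    True    False         False         False     True         False         True
 True  False  False  False  |   False     True         False         False     True         False         True
 True  False  False   True  |   False     True         False         False     True         False         True
 True  False   True  False  |   False     True         False          True    False         False         True
 True  False   True   True  |    True    False          True          True    False          True         True
 True   True  False  False  |   False     True          True          True    False          True         True
 True   True  False   True  |   False     True          True          True    False          True         True
 True   True   True  False  |   False     True          True         False     True          True         True
 True   True   True   True  |    True    False         False         False     True         False         True
Every row is True, so the formula is a tautology.

tautology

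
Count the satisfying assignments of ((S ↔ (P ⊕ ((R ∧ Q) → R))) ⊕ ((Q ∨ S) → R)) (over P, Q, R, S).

P | Q | R | S | φ
- | - | - | - | -
0 | 0 | 0 | 0 | 1
0 | 0 | 0 | 1 | 1
0 | 0 | 1 | 0 | 1
0 | 0 | 1 | 1 | 0
0 | 1 | 0 | 0 | 0
0 | 1 | 0 | 1 | 1
0 | 1 | 1 | 0 | 1
0 | 1 | 1 | 1 | 0
1 | 0 | 0 | 0 | 0
1 | 0 | 0 | 1 | 0
1 | 0 | 1 | 0 | 0
1 | 0 | 1 | 1 | 1
1 | 1 | 0 | 0 | 1
1 | 1 | 0 | 1 | 0
1 | 1 | 1 | 0 | 0
1 | 1 | 1 | 1 | 1
The formula is true on 8 of the 16 rows.

8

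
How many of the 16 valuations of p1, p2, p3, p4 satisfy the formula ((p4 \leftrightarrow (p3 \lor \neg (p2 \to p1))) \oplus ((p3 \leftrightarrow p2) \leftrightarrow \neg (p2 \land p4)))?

10

p1 | p2 | p3 | p4 | (p2 \to p1) | \neg (p2 \to p1) | (p3 \lor \neg (p2 \to p1)) | (p3 \leftrightarrow p2) | (p2 \land p4) | \neg (p2 \land p4) | φ
-- | -- | -- | -- | ----------- | ---------------- | -------------------------- | ----------------------- | ------------- | ------------------ | -
1  | 1  | 1  | 1  |      1      |        0         |             1              |            1            |       1       |         0          | 1
1  | 1  | 1  | 0  |      1      |        0         |             1              |            1            |       0       |         1          | 1
1  | 1  | 0  | 1  |      1      |        0         |             0              |            0            |       1       |         0          | 1
1  | 1  | 0  | 0  |      1      |        0         |             0              |            0            |       0       |         1          | 1
1  | 0  | 1  | 1  |      1      |        0         |             1              |            0            |       0       |         1          | 1
1  | 0  | 1  | 0  |      1      |        0         |             1              |            0            |       0       |         1          | 0
1  | 0  | 0  | 1  |      1      |        0         |             0              |            1            |       0       |         1          | 1
1  | 0  | 0  | 0  |      1      |        0         |             0              |            1            |       0       |         1          | 0
0  | 1  | 1  | 1  |      0      |        1         |             1              |            1            |       1       |         0          | 1
0  | 1  | 1  | 0  |      0      |        1         |             1              |            1            |       0       |         1          | 1
0  | 1  | 0  | 1  |      0      |        1         |             1              |            0            |       1       |         0          | 0
0  | 1  | 0  | 0  |      0      |        1         |             1              |            0            |       0       |         1          | 0
0  | 0  | 1  | 1  |      1      |        0         |             1              |            0            |       0       |         1          | 1
0  | 0  | 1  | 0  |      1      |        0         |             1              |            0            |       0       |         1          | 0
0  | 0  | 0  | 1  |      1      |        0         |             0              |            1            |       0       |         1          | 1
0  | 0  | 0  | 0  |      1      |        0         |             0              |            1            |       0       |         1          | 0
The formula is true on 10 of the 16 rows.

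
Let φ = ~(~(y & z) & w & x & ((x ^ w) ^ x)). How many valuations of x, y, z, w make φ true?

13

x | y | z | w || φ
T | T | T | T || T
T | T | T | F || T
T | T | F | T || F
T | T | F | F || T
T | F | T | T || F
T | F | T | F || T
T | F | F | T || F
T | F | F | F || T
F | T | T | T || T
F | T | T | F || T
F | T | F | T || T
F | T | F | F || T
F | F | T | T || T
F | F | T | F || T
F | F | F | T || T
F | F | F | F || T
The formula is true on 13 of the 16 rows.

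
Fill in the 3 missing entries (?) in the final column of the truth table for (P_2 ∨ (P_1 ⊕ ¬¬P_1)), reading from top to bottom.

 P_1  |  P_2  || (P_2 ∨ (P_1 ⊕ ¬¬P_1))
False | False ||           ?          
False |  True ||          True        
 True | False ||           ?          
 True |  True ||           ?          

False, False, True

Row P_1=False, P_2=False: (P_1 ⊕ ¬¬P_1) = False, so (P_2 ∨ (P_1 ⊕ ¬¬P_1)) = False.
Row P_1=True, P_2=False: (P_1 ⊕ ¬¬P_1) = False, so (P_2 ∨ (P_1 ⊕ ¬¬P_1)) = False.
Row P_1=True, P_2=True: (P_1 ⊕ ¬¬P_1) = False, so (P_2 ∨ (P_1 ⊕ ¬¬P_1)) = True.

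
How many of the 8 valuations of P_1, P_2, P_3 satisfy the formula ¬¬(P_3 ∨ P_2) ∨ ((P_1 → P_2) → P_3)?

7

P_1  P_2  P_3  |  (P_3 ∨ P_2)  ¬(P_3 ∨ P_2)  ¬¬(P_3 ∨ P_2)  (P_1 → P_2)  ((P_1 → P_2) → P_3)  φ
 0    0    0   |       0            1              0             1                0           0
 0    0    1   |       1            0              1             1                1           1
 0    1    0   |       1            0              1             1                0           1
 0    1    1   |       1            0              1             1                1           1
 1    0    0   |       0            1              0             0                1           1
 1    0    1   |       1            0              1             0                1           1
 1    1    0   |       1            0              1             1                0           1
 1    1    1   |       1            0              1             1                1           1
The formula is true on 7 of the 8 rows.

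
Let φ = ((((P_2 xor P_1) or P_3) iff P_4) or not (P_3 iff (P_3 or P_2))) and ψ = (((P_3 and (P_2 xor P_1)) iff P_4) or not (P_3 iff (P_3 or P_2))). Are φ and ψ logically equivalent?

not equivalent

P_1 | P_2 | P_3 | P_4 || φ | ψ
 T  |  T  |  T  |  T  || T | F
 T  |  T  |  T  |  F  || F | T
 T  |  T  |  F  |  T  || T | T
 T  |  T  |  F  |  F  || T | T
 T  |  F  |  T  |  T  || T | T
 T  |  F  |  T  |  F  || F | F
 T  |  F  |  F  |  T  || T | F
 T  |  F  |  F  |  F  || F | T
 F  |  T  |  T  |  T  || T | T
 F  |  T  |  T  |  F  || F | F
 F  |  T  |  F  |  T  || T | T
 F  |  T  |  F  |  F  || T | T
 F  |  F  |  T  |  T  || T | F
 F  |  F  |  T  |  F  || F | T
 F  |  F  |  F  |  T  || F | F
 F  |  F  |  F  |  F  || T | T
The columns differ at P_1=T, P_2=T, P_3=T, P_4=T (φ=T, ψ=F), so they are not equivalent.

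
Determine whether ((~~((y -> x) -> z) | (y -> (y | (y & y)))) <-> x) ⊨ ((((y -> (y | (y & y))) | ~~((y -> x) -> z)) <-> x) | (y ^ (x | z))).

  x   |   y   |   z   ||   φ   |   ψ  
 True |  True |  True ||  True |  True
 True |  True | False ||  True |  True
 True | False |  True ||  True |  True
 True | False | False ||  True |  True
False |  True |  True || False | False
False |  True | False || False |  True
False | False |  True || False |  True
False | False | False || False | False
In every row where φ is true, ψ is also true, so φ ⊨ ψ.

yes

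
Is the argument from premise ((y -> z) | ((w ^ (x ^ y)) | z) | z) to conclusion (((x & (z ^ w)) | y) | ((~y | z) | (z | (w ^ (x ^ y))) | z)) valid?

x | y | z | w | φ | ψ
- | - | - | - | - | -
T | T | T | T | T | T
T | T | T | F | T | T
T | T | F | T | T | T
T | T | F | F | F | T
T | F | T | T | T | T
T | F | T | F | T | T
T | F | F | T | T | T
T | F | F | F | T | T
F | T | T | T | T | T
F | T | T | F | T | T
F | T | F | T | F | T
F | T | F | F | T | T
F | F | T | T | T | T
F | F | T | F | T | T
F | F | F | T | T | T
F | F | F | F | T | T
In every row where φ is true, ψ is also true, so φ ⊨ ψ.

yes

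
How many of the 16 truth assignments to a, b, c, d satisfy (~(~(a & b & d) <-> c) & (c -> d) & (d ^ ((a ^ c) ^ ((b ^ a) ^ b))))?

a | b | c | d || (a & b & d) | ~(a & b & d) | (~(a & b & d) <-> c) | ~(~(a & b & d) <-> c) | (c -> d) | (a ^ c) | (b ^ a) | ((b ^ a) ^ b) | ((a ^ c) ^ ((b ^ a) ^ b)) | φ
0 | 0 | 0 | 0 ||      0      |      1       |          0           |           1           |    1     |    0    |    0    |       0       |             0             | 0
0 | 0 | 0 | 1 ||      0      |      1       |          0           |           1           |    1     |    0    |    0    |       0       |             0             | 1
0 | 0 | 1 | 0 ||      0      |      1       |          1           |           0           |    0     |    1    |    0    |       0       |             1             | 0
0 | 0 | 1 | 1 ||      0      |      1       |          1           |           0           |    1     |    1    |    0    |       0       |             1             | 0
0 | 1 | 0 | 0 ||      0      |      1       |          0           |           1           |    1     |    0    |    1    |       0       |             0             | 0
0 | 1 | 0 | 1 ||      0      |      1       |          0           |           1           |    1     |    0    |    1    |       0       |             0             | 1
0 | 1 | 1 | 0 ||      0      |      1       |          1           |           0           |    0     |    1    |    1    |       0       |             1             | 0
0 | 1 | 1 | 1 ||      0      |      1       |          1           |           0           |    1     |    1    |    1    |       0       |             1             | 0
1 | 0 | 0 | 0 ||      0      |      1       |          0           |           1           |    1     |    1    |    1    |       1       |             0             | 0
1 | 0 | 0 | 1 ||      0      |      1       |          0           |           1           |    1     |    1    |    1    |       1       |             0             | 1
1 | 0 | 1 | 0 ||      0      |      1       |          1           |           0           |    0     |    0    |    1    |       1       |             1             | 0
1 | 0 | 1 | 1 ||      0      |      1       |          1           |           0           |    1     |    0    |    1    |       1       |             1             | 0
1 | 1 | 0 | 0 ||      0      |      1       |          0           |           1           |    1     |    1    |    0    |       1       |             0             | 0
1 | 1 | 0 | 1 ||      1      |      0       |          1           |           0           |    1     |    1    |    0    |       1       |             0             | 0
1 | 1 | 1 | 0 ||      0      |      1       |          1           |           0           |    0     |    0    |    0    |       1       |             1             | 0
1 | 1 | 1 | 1 ||      1      |      0       |          0           |           1           |    1     |    0    |    0    |       1       |             1             | 0
The formula is true on 3 of the 16 rows.

3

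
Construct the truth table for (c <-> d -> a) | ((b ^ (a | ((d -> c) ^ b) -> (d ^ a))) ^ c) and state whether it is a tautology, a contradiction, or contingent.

a  b  c  d     (d -> a)  (c <-> (d -> a))  (d -> c)  ((d -> c) ^ b)  (a | ((d -> c) ^ b))  (d ^ a)  φ
1  1  1  1        1             1             1            0                  1               0     1
1  1  1  0        1             1             1            0                  1               1     1
1  1  0  1        1             0             0            1                  1               0     1
1  1  0  0        1             0             1            0                  1               1     0
1  0  1  1        1             1             1            1                  1               0     1
1  0  1  0        1             1             1            1                  1               1     1
1  0  0  1        1             0             0            0                  1               0     0
1  0  0  0        1             0             1            1                  1               1     1
0  1  1  1        0             0             1            0                  0               1     1
0  1  1  0        1             1             1            0                  0               0     1
0  1  0  1        0             1             0            1                  1               1     1
0  1  0  0        1             0             1            0                  0               0     0
0  0  1  1        0             0             1            1                  1               1     0
0  0  1  0        1             1             1            1                  1               0     1
0  0  0  1        0             1             0            0                  0               1     1
0  0  0  0        1             0             1            1                  1               0     0
11 of 16 rows are 1, so the formula is contingent.

contingent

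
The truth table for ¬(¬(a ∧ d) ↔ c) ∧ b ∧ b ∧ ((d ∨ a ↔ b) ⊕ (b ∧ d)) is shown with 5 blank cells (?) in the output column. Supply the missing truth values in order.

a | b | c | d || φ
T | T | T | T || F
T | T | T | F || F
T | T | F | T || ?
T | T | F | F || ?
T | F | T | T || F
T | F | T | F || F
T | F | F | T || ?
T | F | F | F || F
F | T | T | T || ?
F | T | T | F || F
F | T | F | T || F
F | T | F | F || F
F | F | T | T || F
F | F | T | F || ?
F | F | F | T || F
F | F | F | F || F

Row a=T, b=T, c=F, d=T: ¬(¬(a ∧ d) ↔ c) = F, ((d ∨ a ↔ b) ⊕ (b ∧ d)) = F, so the formula = F.
Row a=T, b=T, c=F, d=F: ¬(¬(a ∧ d) ↔ c) = T, ((d ∨ a ↔ b) ⊕ (b ∧ d)) = T, so the formula = T.
Row a=T, b=F, c=F, d=T: ¬(¬(a ∧ d) ↔ c) = F, ((d ∨ a ↔ b) ⊕ (b ∧ d)) = F, so the formula = F.
Row a=F, b=T, c=T, d=T: ¬(¬(a ∧ d) ↔ c) = F, ((d ∨ a ↔ b) ⊕ (b ∧ d)) = F, so the formula = F.
Row a=F, b=F, c=T, d=F: ¬(¬(a ∧ d) ↔ c) = F, ((d ∨ a ↔ b) ⊕ (b ∧ d)) = T, so the formula = F.

F, T, F, F, F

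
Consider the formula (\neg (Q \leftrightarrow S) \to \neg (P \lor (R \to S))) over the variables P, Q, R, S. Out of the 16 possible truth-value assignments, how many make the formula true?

9

P | Q | R | S || (Q \leftrightarrow S) | \neg (Q \leftrightarrow S) | (R \to S) | (P \lor (R \to S)) | \neg (P \lor (R \to S)) | φ
F | F | F | F ||           T           |             F              |     T     |         T          |            F            | T
F | F | F | T ||           F           |             T              |     T     |         T          |            F            | F
F | F | T | F ||           T           |             F              |     F     |         F          |            T            | T
F | F | T | T ||           F           |             T              |     T     |         T          |            F            | F
F | T | F | F ||           F           |             T              |     T     |         T          |            F            | F
F | T | F | T ||           T           |             F              |     T     |         T          |            F            | T
F | T | T | F ||           F           |             T              |     F     |         F          |            T            | T
F | T | T | T ||           T           |             F              |     T     |         T          |            F            | T
T | F | F | F ||           T           |             F              |     T     |         T          |            F            | T
T | F | F | T ||           F           |             T              |     T     |         T          |            F            | F
T | F | T | F ||           T           |             F              |     F     |         T          |            F            | T
T | F | T | T ||           F           |             T              |     T     |         T          |            F            | F
T | T | F | F ||           F           |             T              |     T     |         T          |            F            | F
T | T | F | T ||           T           |             F              |     T     |         T          |            F            | T
T | T | T | F ||           F           |             T              |     F     |         T          |            F            | F
T | T | T | T ||           T           |             F              |     T     |         T          |            F            | T
The formula is true on 9 of the 16 rows.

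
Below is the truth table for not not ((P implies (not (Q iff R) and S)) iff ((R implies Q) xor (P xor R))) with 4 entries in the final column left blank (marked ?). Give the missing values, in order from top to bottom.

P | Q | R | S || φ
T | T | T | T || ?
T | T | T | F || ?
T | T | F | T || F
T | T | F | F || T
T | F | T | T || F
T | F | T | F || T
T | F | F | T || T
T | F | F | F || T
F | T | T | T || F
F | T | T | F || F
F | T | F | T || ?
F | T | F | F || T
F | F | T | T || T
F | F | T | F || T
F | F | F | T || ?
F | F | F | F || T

Row P=T, Q=T, R=T, S=T: ((P implies (not (Q iff R) and S)) iff ((R implies Q) xor (P xor R))) = F, not ((P implies (not (Q iff R) and S)) iff ((R implies Q) xor (P xor R))) = T, so the formula = F.
Row P=T, Q=T, R=T, S=F: ((P implies (not (Q iff R) and S)) iff ((R implies Q) xor (P xor R))) = F, not ((P implies (not (Q iff R) and S)) iff ((R implies Q) xor (P xor R))) = T, so the formula = F.
Row P=F, Q=T, R=F, S=T: ((P implies (not (Q iff R) and S)) iff ((R implies Q) xor (P xor R))) = T, not ((P implies (not (Q iff R) and S)) iff ((R implies Q) xor (P xor R))) = F, so the formula = T.
Row P=F, Q=F, R=F, S=T: ((P implies (not (Q iff R) and S)) iff ((R implies Q) xor (P xor R))) = T, not ((P implies (not (Q iff R) and S)) iff ((R implies Q) xor (P xor R))) = F, so the formula = T.

F, F, T, T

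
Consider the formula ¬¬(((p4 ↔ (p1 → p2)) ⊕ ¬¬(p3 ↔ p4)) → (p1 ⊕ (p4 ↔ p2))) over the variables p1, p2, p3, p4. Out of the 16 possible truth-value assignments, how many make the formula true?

12

p1 | p2 | p3 | p4 || φ
F  | F  | F  | F  || T
F  | F  | F  | T  || F
F  | F  | T  | F  || T
F  | F  | T  | T  || T
F  | T  | F  | F  || F
F  | T  | F  | T  || T
F  | T  | T  | F  || T
F  | T  | T  | T  || T
T  | F  | F  | F  || T
T  | F  | F  | T  || T
T  | F  | T  | F  || F
T  | F  | T  | T  || T
T  | T  | F  | F  || T
T  | T  | F  | T  || F
T  | T  | T  | F  || T
T  | T  | T  | T  || T
The formula is true on 12 of the 16 rows.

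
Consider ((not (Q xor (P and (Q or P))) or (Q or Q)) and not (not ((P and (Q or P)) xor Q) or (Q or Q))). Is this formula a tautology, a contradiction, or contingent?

P | Q | (Q or P) | (P and (Q or P)) | (Q xor (P and (Q or P))) | not (Q xor (P and (Q or P))) | (Q or Q) | ((P and (Q or P)) xor Q) | not ((P and (Q or P)) xor Q) | φ
- | - | -------- | ---------------- | ------------------------ | ---------------------------- | -------- | ------------------------ | ---------------------------- | -
T | T |    T     |        T         |            F             |              T               |    T     |            F             |              T               | F
T | F |    T     |        T         |            T             |              F               |    F     |            T             |              F               | F
F | T |    T     |        F         |            T             |              F               |    T     |            T             |              F               | F
F | F |    F     |        F         |            F             |              T               |    F     |            F             |              T               | F
Every row is F, so the formula is a contradiction.

contradiction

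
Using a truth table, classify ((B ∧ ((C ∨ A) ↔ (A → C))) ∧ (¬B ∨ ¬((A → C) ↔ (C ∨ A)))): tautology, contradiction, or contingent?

contradiction

A | B | C | φ
- | - | - | -
F | F | F | F
F | F | T | F
F | T | F | F
F | T | T | F
T | F | F | F
T | F | T | F
T | T | F | F
T | T | T | F
Every row is F, so the formula is a contradiction.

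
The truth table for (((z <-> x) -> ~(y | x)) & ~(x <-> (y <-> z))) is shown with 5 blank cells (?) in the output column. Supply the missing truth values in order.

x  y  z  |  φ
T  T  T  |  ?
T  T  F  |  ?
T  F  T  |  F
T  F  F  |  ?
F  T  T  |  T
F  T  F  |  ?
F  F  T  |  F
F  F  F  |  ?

F, T, F, F, T

Row x=T, y=T, z=T: ((z <-> x) -> ~(y | x)) = F, ~(x <-> (y <-> z)) = F, so the formula = F.
Row x=T, y=T, z=F: ((z <-> x) -> ~(y | x)) = T, ~(x <-> (y <-> z)) = T, so the formula = T.
Row x=T, y=F, z=F: ((z <-> x) -> ~(y | x)) = T, ~(x <-> (y <-> z)) = F, so the formula = F.
Row x=F, y=T, z=F: ((z <-> x) -> ~(y | x)) = F, ~(x <-> (y <-> z)) = F, so the formula = F.
Row x=F, y=F, z=F: ((z <-> x) -> ~(y | x)) = T, ~(x <-> (y <-> z)) = T, so the formula = T.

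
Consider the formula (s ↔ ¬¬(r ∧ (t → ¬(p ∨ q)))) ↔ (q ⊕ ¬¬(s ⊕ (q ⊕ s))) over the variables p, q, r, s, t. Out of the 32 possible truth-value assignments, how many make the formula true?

p  q  r  s  t  |  φ
F  F  F  F  F  |  F
F  F  F  F  T  |  F
F  F  F  T  F  |  T
F  F  F  T  T  |  T
F  F  T  F  F  |  T
F  F  T  F  T  |  T
F  F  T  T  F  |  F
F  F  T  T  T  |  F
F  T  F  F  F  |  F
F  T  F  F  T  |  F
F  T  F  T  F  |  T
F  T  F  T  T  |  T
F  T  T  F  F  |  T
F  T  T  F  T  |  F
F  T  T  T  F  |  F
F  T  T  T  T  |  T
T  F  F  F  F  |  F
T  F  F  F  T  |  F
T  F  F  T  F  |  T
T  F  F  T  T  |  T
T  F  T  F  F  |  T
T  F  T  F  T  |  F
T  F  T  T  F  |  F
T  F  T  T  T  |  T
T  T  F  F  F  |  F
T  T  F  F  T  |  F
T  T  F  T  F  |  T
T  T  F  T  T  |  T
T  T  T  F  F  |  T
T  T  T  F  T  |  F
T  T  T  T  F  |  F
T  T  T  T  T  |  T
The formula is true on 16 of the 32 rows.

16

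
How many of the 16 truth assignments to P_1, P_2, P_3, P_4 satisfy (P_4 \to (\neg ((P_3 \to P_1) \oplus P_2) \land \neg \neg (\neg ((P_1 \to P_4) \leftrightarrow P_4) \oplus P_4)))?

P_1  P_2  P_3  P_4  |  φ
 1    1    1    1   |  1
 1    1    1    0   |  1
 1    1    0    1   |  1
 1    1    0    0   |  1
 1    0    1    1   |  0
 1    0    1    0   |  1
 1    0    0    1   |  0
 1    0    0    0   |  1
 0    1    1    1   |  0
 0    1    1    0   |  1
 0    1    0    1   |  1
 0    1    0    0   |  1
 0    0    1    1   |  1
 0    0    1    0   |  1
 0    0    0    1   |  0
 0    0    0    0   |  1
The formula is true on 12 of the 16 rows.

12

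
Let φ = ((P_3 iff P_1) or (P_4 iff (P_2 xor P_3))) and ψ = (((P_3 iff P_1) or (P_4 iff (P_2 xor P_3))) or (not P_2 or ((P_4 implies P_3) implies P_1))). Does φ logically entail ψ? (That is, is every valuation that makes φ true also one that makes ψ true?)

P_1 | P_2 | P_3 | P_4 || φ | ψ
 1  |  1  |  1  |  1  || 1 | 1
 1  |  1  |  1  |  0  || 1 | 1
 1  |  1  |  0  |  1  || 1 | 1
 1  |  1  |  0  |  0  || 0 | 1
 1  |  0  |  1  |  1  || 1 | 1
 1  |  0  |  1  |  0  || 1 | 1
 1  |  0  |  0  |  1  || 0 | 1
 1  |  0  |  0  |  0  || 1 | 1
 0  |  1  |  1  |  1  || 0 | 0
 0  |  1  |  1  |  0  || 1 | 1
 0  |  1  |  0  |  1  || 1 | 1
 0  |  1  |  0  |  0  || 1 | 1
 0  |  0  |  1  |  1  || 1 | 1
 0  |  0  |  1  |  0  || 0 | 1
 0  |  0  |  0  |  1  || 1 | 1
 0  |  0  |  0  |  0  || 1 | 1
In every row where φ is true, ψ is also true, so φ ⊨ ψ.

yes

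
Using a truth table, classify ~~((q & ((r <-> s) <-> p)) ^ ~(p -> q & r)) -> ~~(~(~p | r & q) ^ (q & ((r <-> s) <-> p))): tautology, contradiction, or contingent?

p  q  r  s     (r <-> s)  ((r <-> s) <-> p)  (q & ((r <-> s) <-> p))  (q & r)  (p -> (q & r))  ~(p -> (q & r))  ~p  (r & q)  (~p | (r & q))  ~(~p | (r & q))  φ
F  F  F  F         T              F                     F                F           T                F         T      F           T                F         T
F  F  F  T         F              T                     F                F           T                F         T      F           T                F         T
F  F  T  F         F              T                     F                F           T                F         T      F           T                F         T
F  F  T  T         T              F                     F                F           T                F         T      F           T                F         T
F  T  F  F         T              F                     F                F           T                F         T      F           T                F         T
F  T  F  T         F              T                     T                F           T                F         T      F           T                F         T
F  T  T  F         F              T                     T                T           T                F         T      T           T                F         T
F  T  T  T         T              F                     F                T           T                F         T      T           T                F         T
T  F  F  F         T              T                     F                F           F                T         F      F           F                T         T
T  F  F  T         F              F                     F                F           F                T         F      F           F                T         T
T  F  T  F         F              F                     F                F           F                T         F      F           F                T         T
T  F  T  T         T              T                     F                F           F                T         F      F           F                T         T
T  T  F  F         T              T                     T                F           F                T         F      F           F                T         T
T  T  F  T         F              F                     F                F           F                T         F      F           F                T         T
T  T  T  F         F              F                     F                T           T                F         F      T           T                F         T
T  T  T  T         T              T                     T                T           T                F         F      T           T                F         T
Every row is T, so the formula is a tautology.

tautology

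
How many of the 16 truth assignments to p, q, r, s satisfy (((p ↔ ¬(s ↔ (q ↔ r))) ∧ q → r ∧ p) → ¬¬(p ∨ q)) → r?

p | q | r | s || (q ↔ r) | (s ↔ (q ↔ r)) | ¬(s ↔ (q ↔ r)) | (p ↔ ¬(s ↔ (q ↔ r))) | ((p ↔ ¬(s ↔ (q ↔ r))) ∧ q) | (r ∧ p) | (p ∨ q) | ¬(p ∨ q) | ¬¬(p ∨ q) | φ
0 | 0 | 0 | 0 ||    1    |       0       |       1        |          0           |             0              |    0    |    0    |    1     |     0     | 1
0 | 0 | 0 | 1 ||    1    |       1       |       0        |          1           |             0              |    0    |    0    |    1     |     0     | 1
0 | 0 | 1 | 0 ||    0    |       1       |       0        |          1           |             0              |    0    |    0    |    1     |     0     | 1
0 | 0 | 1 | 1 ||    0    |       0       |       1        |          0           |             0              |    0    |    0    |    1     |     0     | 1
0 | 1 | 0 | 0 ||    0    |       1       |       0        |          1           |             1              |    0    |    1    |    0     |     1     | 0
0 | 1 | 0 | 1 ||    0    |       0       |       1        |          0           |             0              |    0    |    1    |    0     |     1     | 0
0 | 1 | 1 | 0 ||    1    |       0       |       1        |          0           |             0              |    0    |    1    |    0     |     1     | 1
0 | 1 | 1 | 1 ||    1    |       1       |       0        |          1           |             1              |    0    |    1    |    0     |     1     | 1
1 | 0 | 0 | 0 ||    1    |       0       |       1        |          1           |             0              |    0    |    1    |    0     |     1     | 0
1 | 0 | 0 | 1 ||    1    |       1       |       0        |          0           |             0              |    0    |    1    |    0     |     1     | 0
1 | 0 | 1 | 0 ||    0    |       1       |       0        |          0           |             0              |    1    |    1    |    0     |     1     | 1
1 | 0 | 1 | 1 ||    0    |       0       |       1        |          1           |             0              |    1    |    1    |    0     |     1     | 1
1 | 1 | 0 | 0 ||    0    |       1       |       0        |          0           |             0              |    0    |    1    |    0     |     1     | 0
1 | 1 | 0 | 1 ||    0    |       0       |       1        |          1           |             1              |    0    |    1    |    0     |     1     | 0
1 | 1 | 1 | 0 ||    1    |       0       |       1        |          1           |             1              |    1    |    1    |    0     |     1     | 1
1 | 1 | 1 | 1 ||    1    |       1       |       0        |          0           |             0              |    1    |    1    |    0     |     1     | 1
The formula is true on 10 of the 16 rows.

10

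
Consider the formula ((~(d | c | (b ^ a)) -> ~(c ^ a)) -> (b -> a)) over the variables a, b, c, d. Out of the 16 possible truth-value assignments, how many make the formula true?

12

a  b  c  d     (b ^ a)  (d | c | (b ^ a))  ~(d | c | (b ^ a))  (c ^ a)  ~(c ^ a)  (b -> a)  φ
T  T  T  T        F             T                  F              F        T         T      T
T  T  T  F        F             T                  F              F        T         T      T
T  T  F  T        F             T                  F              T        F         T      T
T  T  F  F        F             F                  T              T        F         T      T
T  F  T  T        T             T                  F              F        T         T      T
T  F  T  F        T             T                  F              F        T         T      T
T  F  F  T        T             T                  F              T        F         T      T
T  F  F  F        T             T                  F              T        F         T      T
F  T  T  T        T             T                  F              T        F         F      F
F  T  T  F        T             T                  F              T        F         F      F
F  T  F  T        T             T                  F              F        T         F      F
F  T  F  F        T             T                  F              F        T         F      F
F  F  T  T        F             T                  F              T        F         T      T
F  F  T  F        F             T                  F              T        F         T      T
F  F  F  T        F             T                  F              F        T         T      T
F  F  F  F        F             F                  T              F        T         T      T
The formula is true on 12 of the 16 rows.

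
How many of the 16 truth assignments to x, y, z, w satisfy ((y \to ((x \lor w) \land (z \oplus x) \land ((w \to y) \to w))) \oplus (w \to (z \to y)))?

8

x | y | z | w | (x \lor w) | (z \oplus x) | (w \to y) | ((w \to y) \to w) | (z \to y) | (w \to (z \to y)) | φ
- | - | - | - | ---------- | ------------ | --------- | ----------------- | --------- | ----------------- | -
T | T | T | T |     T      |      F       |     T     |         T         |     T     |         T         | T
T | T | T | F |     T      |      F       |     T     |         F         |     T     |         T         | T
T | T | F | T |     T      |      T       |     T     |         T         |     T     |         T         | F
T | T | F | F |     T      |      T       |     T     |         F         |     T     |         T         | T
T | F | T | T |     T      |      F       |     F     |         T         |     F     |         F         | T
T | F | T | F |     T      |      F       |     T     |         F         |     F     |         T         | F
T | F | F | T |     T      |      T       |     F     |         T         |     T     |         T         | F
T | F | F | F |     T      |      T       |     T     |         F         |     T     |         T         | F
F | T | T | T |     T      |      T       |     T     |         T         |     T     |         T         | F
F | T | T | F |     F      |      T       |     T     |         F         |     T     |         T         | T
F | T | F | T |     T      |      F       |     T     |         T         |     T     |         T         | T
F | T | F | F |     F      |      F       |     T     |         F         |     T     |         T         | T
F | F | T | T |     T      |      T       |     F     |         T         |     F     |         F         | T
F | F | T | F |     F      |      T       |     T     |         F         |     F     |         T         | F
F | F | F | T |     T      |      F       |     F     |         T         |     T     |         T         | F
F | F | F | F |     F      |      F       |     T     |         F         |     T     |         T         | F
The formula is true on 8 of the 16 rows.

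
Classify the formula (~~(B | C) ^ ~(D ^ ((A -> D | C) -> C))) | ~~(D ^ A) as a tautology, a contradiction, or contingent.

  A   |   B   |   C   |   D   |   φ  
----- | ----- | ----- | ----- | -----
False | False | False | False |  True
False | False | False |  True |  True
False | False |  True | False |  True
False | False |  True |  True |  True
False |  True | False | False | False
False |  True | False |  True |  True
False |  True |  True | False |  True
False |  True |  True |  True |  True
 True | False | False | False |  True
 True | False | False |  True | False
 True | False |  True | False |  True
 True | False |  True |  True | False
 True |  True | False | False |  True
 True |  True | False |  True |  True
 True |  True |  True | False |  True
 True |  True |  True |  True | False
12 of 16 rows are True, so the formula is contingent.

contingent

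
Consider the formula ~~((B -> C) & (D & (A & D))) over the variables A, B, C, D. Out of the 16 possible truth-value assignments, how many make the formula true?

3

A | B | C | D | ~~((B -> C) & (D & (A & D)))
- | - | - | - | ----------------------------
0 | 0 | 0 | 0 |              0              
0 | 0 | 0 | 1 |              0              
0 | 0 | 1 | 0 |              0              
0 | 0 | 1 | 1 |              0              
0 | 1 | 0 | 0 |              0              
0 | 1 | 0 | 1 |              0              
0 | 1 | 1 | 0 |              0              
0 | 1 | 1 | 1 |              0              
1 | 0 | 0 | 0 |              0              
1 | 0 | 0 | 1 |              1              
1 | 0 | 1 | 0 |              0              
1 | 0 | 1 | 1 |              1              
1 | 1 | 0 | 0 |              0              
1 | 1 | 0 | 1 |              0              
1 | 1 | 1 | 0 |              0              
1 | 1 | 1 | 1 |              1              
The formula is true on 3 of the 16 rows.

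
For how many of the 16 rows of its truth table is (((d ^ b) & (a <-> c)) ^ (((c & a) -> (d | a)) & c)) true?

8

a  b  c  d     (d ^ b)  (a <-> c)  ((d ^ b) & (a <-> c))  (c & a)  (d | a)  ((c & a) -> (d | a))  (((c & a) -> (d | a)) & c)  φ
T  T  T  T        F         T                F               T        T              T                        T               T
T  T  T  F        T         T                T               T        T              T                        T               F
T  T  F  T        F         F                F               F        T              T                        F               F
T  T  F  F        T         F                F               F        T              T                        F               F
T  F  T  T        T         T                T               T        T              T                        T               F
T  F  T  F        F         T                F               T        T              T                        T               T
T  F  F  T        T         F                F               F        T              T                        F               F
T  F  F  F        F         F                F               F        T              T                        F               F
F  T  T  T        F         F                F               F        T              T                        T               T
F  T  T  F        T         F                F               F        F              T                        T               T
F  T  F  T        F         T                F               F        T              T                        F               F
F  T  F  F        T         T                T               F        F              T                        F               T
F  F  T  T        T         F                F               F        T              T                        T               T
F  F  T  F        F         F                F               F        F              T                        T               T
F  F  F  T        T         T                T               F        T              T                        F               T
F  F  F  F        F         T                F               F        F              T                        F               F
The formula is true on 8 of the 16 rows.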